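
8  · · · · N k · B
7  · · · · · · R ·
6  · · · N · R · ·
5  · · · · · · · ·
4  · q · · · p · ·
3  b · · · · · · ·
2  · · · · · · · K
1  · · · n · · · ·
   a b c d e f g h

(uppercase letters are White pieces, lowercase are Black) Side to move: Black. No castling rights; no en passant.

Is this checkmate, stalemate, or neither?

Black to move; black king on f8.
In check: yes, from the white rook on f6.
King squares — e7: attacked by Rg7; f7: attacked by Nd6; g7: attacked by Ne8; e8: attacked by Nd6; g8: attacked by Rg7.
Legal moves for Black: none.
In check with no legal moves → checkmate.

checkmate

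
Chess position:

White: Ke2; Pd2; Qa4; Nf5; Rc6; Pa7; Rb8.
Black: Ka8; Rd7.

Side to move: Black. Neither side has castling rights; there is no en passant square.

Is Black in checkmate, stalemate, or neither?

Black to move; black king on a8.
In check: yes, from the white rook on b8.
King squares — a7: attacked by Qa4; b7: attacked by Rb8; b8: attacked by Pa7.
Legal moves for Black: none.
In check with no legal moves → checkmate.

checkmate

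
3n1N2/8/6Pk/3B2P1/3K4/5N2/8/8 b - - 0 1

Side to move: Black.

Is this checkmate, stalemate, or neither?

Black to move; black king on h6.
In check: yes, from the white pawn on g5.
King squares — g5: attacked by Nf3; h5: available; g6: attacked by Nf8; g7: available; h7: attacked by Pg6.
Legal moves for Black: Kg7, Kh5.
Black is in check but has 2 legal moves → neither.

neither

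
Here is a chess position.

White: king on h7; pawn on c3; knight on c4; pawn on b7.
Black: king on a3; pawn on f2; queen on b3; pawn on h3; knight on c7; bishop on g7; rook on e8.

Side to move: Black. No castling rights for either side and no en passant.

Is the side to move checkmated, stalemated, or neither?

Black to move; black king on a3.
In check: yes, from the white knight on c4.
King squares — a2: available; b2: attacked by Nc4; b3: own queen; a4: available; b4: attacked by Pc3.
Legal moves for Black: Ka4, Ka2, Qxc4.
Black is in check but has 3 legal moves → neither.

neither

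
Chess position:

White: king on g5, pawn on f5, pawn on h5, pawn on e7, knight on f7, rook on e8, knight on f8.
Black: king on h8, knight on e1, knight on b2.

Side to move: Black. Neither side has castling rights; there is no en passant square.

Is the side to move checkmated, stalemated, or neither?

Black to move; black king on h8.
In check: yes, from the white knight on f7.
Legal moves for Black: Kg8, Kg7.
Black is in check but has 2 legal moves → neither.

neither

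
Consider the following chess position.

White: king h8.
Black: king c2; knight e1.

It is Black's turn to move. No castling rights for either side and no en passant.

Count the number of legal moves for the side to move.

11

Black to move; king on c2.
In check: no.
Legal moves: Kd3, Kc3, Kb3, Kd2, Kb2, Kd1, Kc1, Kb1, Nf3, Nd3, Ng2.
Count: 11.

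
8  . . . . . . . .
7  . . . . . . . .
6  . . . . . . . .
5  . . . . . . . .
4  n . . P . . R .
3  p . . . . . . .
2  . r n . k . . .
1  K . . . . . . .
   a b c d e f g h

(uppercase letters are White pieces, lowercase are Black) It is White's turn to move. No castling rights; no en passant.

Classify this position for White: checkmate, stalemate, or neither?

checkmate

White to move; white king on a1.
In check: yes, from the black knight on c2.
King squares — b1: attacked by Rb2; a2: attacked by Rb2; b2: attacked by Pa3.
Legal moves for White: none.
In check with no legal moves → checkmate.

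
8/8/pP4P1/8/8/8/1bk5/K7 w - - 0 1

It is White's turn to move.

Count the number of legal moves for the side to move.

1

White to move; king on a1.
In check: yes, from the black bishop on b2.
Legal moves: Ka2.
Count: 1.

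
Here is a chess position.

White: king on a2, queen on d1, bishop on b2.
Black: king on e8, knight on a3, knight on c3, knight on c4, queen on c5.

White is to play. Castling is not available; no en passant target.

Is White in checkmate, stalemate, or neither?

neither

White to move; white king on a2.
In check: yes, from the black knight on c3.
Legal moves for White: Kb3, Ka1, Bxc3.
White is in check but has 3 legal moves → neither.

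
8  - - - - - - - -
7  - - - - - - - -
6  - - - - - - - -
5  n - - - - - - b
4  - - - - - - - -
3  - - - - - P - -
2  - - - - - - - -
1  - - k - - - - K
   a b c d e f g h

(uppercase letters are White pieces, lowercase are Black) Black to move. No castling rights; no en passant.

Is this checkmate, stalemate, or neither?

neither

Black to move; black king on c1.
In check: no.
Legal moves for Black: Be8, Bf7, Bg6, Bg4, Bxf3+, Nb7, Nc6, Nc4, Nb3, Kd2, Kc2, Kb2, Kd1, Kb1.
Black has 14 legal moves and is not in check → neither.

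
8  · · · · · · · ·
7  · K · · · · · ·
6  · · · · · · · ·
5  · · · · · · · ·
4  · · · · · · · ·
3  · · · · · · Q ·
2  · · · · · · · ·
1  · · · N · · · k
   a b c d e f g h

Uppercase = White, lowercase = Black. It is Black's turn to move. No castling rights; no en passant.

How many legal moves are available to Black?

Black to move; king on h1.
In check: no.
Legal moves: none.
Count: 0.

0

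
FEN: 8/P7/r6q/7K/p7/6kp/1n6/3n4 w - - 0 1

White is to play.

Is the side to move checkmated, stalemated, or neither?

checkmate

White to move; white king on h5.
In check: yes, from the black queen on h6.
King squares — g4: attacked by Kg3; h4: attacked by Kg3; g5: attacked by Qh6; g6: attacked by Ra6; h6: attacked by Ra6.
Legal moves for White: none.
In check with no legal moves → checkmate.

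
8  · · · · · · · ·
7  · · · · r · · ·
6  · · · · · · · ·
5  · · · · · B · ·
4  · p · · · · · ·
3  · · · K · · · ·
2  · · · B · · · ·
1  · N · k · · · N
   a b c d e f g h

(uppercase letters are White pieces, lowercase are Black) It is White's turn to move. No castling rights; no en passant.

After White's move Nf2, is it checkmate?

After Nf2: black king on d1; in check: yes, from the white knight on f2.
King squares — c1: attacked by Bd2; e1: attacked by Bd2; c2: attacked by Kd3; d2: attacked by Nb1; e2: attacked by Kd3.
Black has no legal moves → checkmate.

yes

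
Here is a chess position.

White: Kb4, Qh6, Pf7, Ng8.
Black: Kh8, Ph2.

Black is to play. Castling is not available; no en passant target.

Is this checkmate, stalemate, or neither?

Black to move; black king on h8.
In check: yes, from the white queen on h6.
King squares — g7: attacked by Qh6; h7: attacked by Qh6; g8: attacked by Pf7.
Legal moves for Black: none.
In check with no legal moves → checkmate.

checkmate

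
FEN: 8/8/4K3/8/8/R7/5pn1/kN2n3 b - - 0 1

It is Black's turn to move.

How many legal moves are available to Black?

2

Black to move; king on a1.
In check: yes, from the white rook on a3.
Legal moves: Kb2, Kxb1.
Count: 2.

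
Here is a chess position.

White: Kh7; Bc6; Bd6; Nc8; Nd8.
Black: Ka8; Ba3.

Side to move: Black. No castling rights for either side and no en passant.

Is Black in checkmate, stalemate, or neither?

Black to move; black king on a8.
In check: yes, from the white bishop on c6.
King squares — a7: attacked by Nc8; b7: attacked by Bc6; b8: attacked by Bd6.
Legal moves for Black: none.
In check with no legal moves → checkmate.

checkmate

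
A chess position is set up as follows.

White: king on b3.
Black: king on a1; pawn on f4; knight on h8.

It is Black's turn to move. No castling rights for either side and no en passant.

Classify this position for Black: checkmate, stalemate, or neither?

neither

Black to move; black king on a1.
In check: no.
Legal moves for Black: Nf7, Ng6, Kb1, f3.
Black has 4 legal moves and is not in check → neither.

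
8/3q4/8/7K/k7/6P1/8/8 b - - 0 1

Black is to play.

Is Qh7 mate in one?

no

After Qh7: white king on h5; in check: yes, from the black queen on h7.
White has 2 legal replies: Kg5, Kg4.
In check but a legal move exists → not checkmate.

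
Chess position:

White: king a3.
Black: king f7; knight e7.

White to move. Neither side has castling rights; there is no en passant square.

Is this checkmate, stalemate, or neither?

White to move; white king on a3.
In check: no.
Legal moves for White: Kb4, Ka4, Kb3, Kb2, Ka2.
White has 5 legal moves and is not in check → neither.

neither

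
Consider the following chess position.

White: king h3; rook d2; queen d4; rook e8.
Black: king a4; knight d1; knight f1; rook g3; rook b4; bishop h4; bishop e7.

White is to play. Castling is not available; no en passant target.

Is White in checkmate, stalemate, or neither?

White to move; white king on h3.
In check: yes, from the black rook on g3.
King squares — g2: attacked by Rg3; h2: attacked by Nf1; g3: attacked by Nf1; g4: attacked by Rg3; h4: attacked by Be7.
Legal moves for White: none.
In check with no legal moves → checkmate.

checkmate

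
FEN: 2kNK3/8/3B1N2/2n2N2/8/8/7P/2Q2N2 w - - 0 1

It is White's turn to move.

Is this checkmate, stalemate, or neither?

neither

White to move; white king on e8.
In check: no.
Legal moves for White include: Kf8, Kf7, Ke7, Nf7, Nb7, Ne6, Nc6, Ng8, Nh7, Nd7, Nh5, Nd5, Ng4, Ne4, Bf8, Bb8, Be7, Bc7, ... (list truncated; more exist).
White has legal moves and is not in check → neither.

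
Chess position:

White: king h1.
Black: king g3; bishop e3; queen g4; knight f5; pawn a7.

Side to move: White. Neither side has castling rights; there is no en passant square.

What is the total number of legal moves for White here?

White to move; king on h1.
In check: no.
Legal moves: none.
Count: 0.

0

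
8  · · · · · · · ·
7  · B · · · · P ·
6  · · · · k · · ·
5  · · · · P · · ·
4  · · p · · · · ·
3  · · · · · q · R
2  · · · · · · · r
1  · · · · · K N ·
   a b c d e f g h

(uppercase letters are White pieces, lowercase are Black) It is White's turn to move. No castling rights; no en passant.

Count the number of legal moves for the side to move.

4

White to move; king on f1.
In check: yes, from the black queen on f3.
Legal moves: Ke1, Bxf3, Rxf3, Nxf3.
Count: 4.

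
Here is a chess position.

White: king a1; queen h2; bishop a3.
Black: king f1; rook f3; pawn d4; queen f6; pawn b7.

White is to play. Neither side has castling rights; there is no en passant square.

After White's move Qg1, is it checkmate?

After Qg1: black king on f1; in check: yes, from the white queen on g1.
Black has 2 legal replies: Ke2, Kxg1.
In check but a legal move exists → not checkmate.

no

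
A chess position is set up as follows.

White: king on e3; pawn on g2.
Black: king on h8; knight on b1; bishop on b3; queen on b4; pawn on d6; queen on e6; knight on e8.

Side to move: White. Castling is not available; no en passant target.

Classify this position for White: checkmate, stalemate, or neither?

neither

White to move; white king on e3.
In check: yes, from the black queen on e6.
King squares — d2: attacked by Nb1; e2: attacked by Qe6; f2: available; d3: available; f3: available; d4: attacked by Qb4; e4: attacked by Qb4; f4: attacked by Qb4.
Legal moves for White: Kf3, Kd3, Kf2.
White is in check but has 3 legal moves → neither.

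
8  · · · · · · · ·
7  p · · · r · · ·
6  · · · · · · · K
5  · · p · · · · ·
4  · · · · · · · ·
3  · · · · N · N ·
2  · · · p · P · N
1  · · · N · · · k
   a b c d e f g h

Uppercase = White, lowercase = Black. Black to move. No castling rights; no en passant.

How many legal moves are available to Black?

Black to move; king on h1.
In check: yes, from the white knight on g3.
Legal moves: Kxh2, Kg1.
Count: 2.

2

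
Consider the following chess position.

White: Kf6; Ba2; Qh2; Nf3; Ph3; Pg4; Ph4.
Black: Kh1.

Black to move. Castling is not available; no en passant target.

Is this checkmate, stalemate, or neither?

Black to move; black king on h1.
In check: yes, from the white queen on h2.
King squares — g1: attacked by Qh2; g2: attacked by Qh2; h2: attacked by Nf3.
Legal moves for Black: none.
In check with no legal moves → checkmate.

checkmate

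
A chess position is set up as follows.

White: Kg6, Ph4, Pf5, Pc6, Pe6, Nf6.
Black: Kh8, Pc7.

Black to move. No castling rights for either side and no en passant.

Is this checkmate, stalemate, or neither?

Black to move; black king on h8.
In check: no.
King squares — g7: attacked by Kg6; h7: attacked by Nf6; g8: attacked by Nf6.
Legal moves for Black: none.
Not in check and no legal moves → stalemate.

stalemate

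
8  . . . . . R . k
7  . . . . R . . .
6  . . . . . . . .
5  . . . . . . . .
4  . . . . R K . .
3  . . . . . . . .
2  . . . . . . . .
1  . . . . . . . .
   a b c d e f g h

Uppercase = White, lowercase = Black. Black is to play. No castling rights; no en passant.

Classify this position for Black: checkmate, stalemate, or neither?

checkmate

Black to move; black king on h8.
In check: yes, from the white rook on f8.
King squares — g7: attacked by Re7; h7: attacked by Re7; g8: attacked by Rf8.
Legal moves for Black: none.
In check with no legal moves → checkmate.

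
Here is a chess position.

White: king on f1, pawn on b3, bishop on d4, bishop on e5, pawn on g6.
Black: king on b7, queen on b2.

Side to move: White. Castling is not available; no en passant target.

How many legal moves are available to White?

White to move; king on f1.
In check: no.
Legal moves: Bh8, Bb8, Bg7, Bc7, Bf6, Bd6, Bf4, Bg3, Bh2, Ba7, Bb6, Bc5, Be3, Bc3, Bf2, Bxb2, Bg1, Kg1, Ke1, g7, b4.
Count: 21.

21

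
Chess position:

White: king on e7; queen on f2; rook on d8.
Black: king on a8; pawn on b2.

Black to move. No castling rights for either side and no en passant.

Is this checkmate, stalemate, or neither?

neither

Black to move; black king on a8.
In check: yes, from the white rook on d8.
Legal moves for Black: Kb7.
Black is in check but has 1 legal move → neither.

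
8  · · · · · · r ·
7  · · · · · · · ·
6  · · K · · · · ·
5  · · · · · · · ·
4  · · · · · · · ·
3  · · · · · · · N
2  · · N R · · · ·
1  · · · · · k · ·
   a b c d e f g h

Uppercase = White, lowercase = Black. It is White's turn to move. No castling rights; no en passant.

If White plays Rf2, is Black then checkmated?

yes

After Rf2: black king on f1; in check: yes, from the white rook on f2.
King squares — e1: attacked by Nc2; g1: attacked by Nh3; e2: attacked by Rf2; f2: attacked by Nh3; g2: attacked by Rf2.
Black has no legal moves → checkmate.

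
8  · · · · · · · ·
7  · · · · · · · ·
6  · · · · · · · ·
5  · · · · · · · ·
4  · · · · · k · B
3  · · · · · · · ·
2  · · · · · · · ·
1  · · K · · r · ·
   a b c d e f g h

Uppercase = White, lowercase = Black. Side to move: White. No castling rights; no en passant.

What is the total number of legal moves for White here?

White to move; king on c1.
In check: yes, from the black rook on f1.
Legal moves: Kd2, Kc2, Kb2, Be1.
Count: 4.

4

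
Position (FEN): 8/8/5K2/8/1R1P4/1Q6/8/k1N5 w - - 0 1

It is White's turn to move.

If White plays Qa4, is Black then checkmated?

yes

After Qa4: black king on a1; in check: yes, from the white queen on a4.
King squares — b1: attacked by Rb4; a2: attacked by Nc1; b2: attacked by Rb4.
Black has no legal moves → checkmate.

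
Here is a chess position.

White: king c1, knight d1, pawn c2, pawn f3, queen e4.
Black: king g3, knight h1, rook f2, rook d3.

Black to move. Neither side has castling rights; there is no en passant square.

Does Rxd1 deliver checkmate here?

no

After Rxd1: white king on c1; in check: yes, from the black rook on d1.
White has 2 legal replies: Kb2, Kxd1.
In check but a legal move exists → not checkmate.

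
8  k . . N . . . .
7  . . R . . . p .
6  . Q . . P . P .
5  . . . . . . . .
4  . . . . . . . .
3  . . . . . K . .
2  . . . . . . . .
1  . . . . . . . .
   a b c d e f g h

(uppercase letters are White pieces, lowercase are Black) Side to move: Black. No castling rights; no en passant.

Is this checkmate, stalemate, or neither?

stalemate

Black to move; black king on a8.
In check: no.
King squares — a7: attacked by Qb6; b7: attacked by Qb6; b8: attacked by Qb6.
Legal moves for Black: none.
Not in check and no legal moves → stalemate.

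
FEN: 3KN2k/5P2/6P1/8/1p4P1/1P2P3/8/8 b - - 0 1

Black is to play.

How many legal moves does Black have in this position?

Black to move; king on h8.
In check: no.
Legal moves: none.
Count: 0.

0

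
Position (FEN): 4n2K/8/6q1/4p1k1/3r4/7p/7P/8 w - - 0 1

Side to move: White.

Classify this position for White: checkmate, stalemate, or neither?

stalemate

White to move; white king on h8.
In check: no.
King squares — g7: attacked by Qg6; h7: attacked by Qg6; g8: attacked by Qg6.
Legal moves for White: none.
Not in check and no legal moves → stalemate.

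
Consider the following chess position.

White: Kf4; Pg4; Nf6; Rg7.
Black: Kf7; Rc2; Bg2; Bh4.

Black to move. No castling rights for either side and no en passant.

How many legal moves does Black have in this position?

4

Black to move; king on f7.
In check: yes, from the white rook on g7.
Legal moves: Kf8, Kxg7, Kxf6, Ke6.
Count: 4.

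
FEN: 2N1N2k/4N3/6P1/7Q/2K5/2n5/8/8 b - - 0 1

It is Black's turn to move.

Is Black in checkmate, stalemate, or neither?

Black to move; black king on h8.
In check: yes, from the white queen on h5.
King squares — g7: attacked by Ne8; h7: attacked by Qh5; g8: attacked by Ne7.
Legal moves for Black: none.
In check with no legal moves → checkmate.

checkmate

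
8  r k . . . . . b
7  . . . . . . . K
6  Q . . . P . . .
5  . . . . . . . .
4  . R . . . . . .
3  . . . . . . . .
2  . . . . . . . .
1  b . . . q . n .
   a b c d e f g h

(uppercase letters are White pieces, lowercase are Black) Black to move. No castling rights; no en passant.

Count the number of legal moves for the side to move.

2

Black to move; king on b8.
In check: yes, from the white rook on b4.
Legal moves: Kc7, Qxb4.
Count: 2.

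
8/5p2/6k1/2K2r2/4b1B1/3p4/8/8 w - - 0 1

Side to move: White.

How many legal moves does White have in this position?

White to move; king on c5.
In check: yes, from the black rook on f5.
Legal moves: Kd6, Kb6, Kd4, Kc4, Kb4, Bxf5+.
Count: 6.

6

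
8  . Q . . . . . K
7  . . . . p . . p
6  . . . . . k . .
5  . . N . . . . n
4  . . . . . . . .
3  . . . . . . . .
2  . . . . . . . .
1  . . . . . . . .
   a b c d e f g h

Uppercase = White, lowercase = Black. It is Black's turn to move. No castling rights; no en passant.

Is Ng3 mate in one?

no

After Ng3: white king on h8; in check: no.
White is not in check, so this cannot be checkmate.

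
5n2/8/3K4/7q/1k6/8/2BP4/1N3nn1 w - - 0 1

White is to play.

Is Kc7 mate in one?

After Kc7: black king on b4; in check: no.
Black is not in check, so this cannot be checkmate.

no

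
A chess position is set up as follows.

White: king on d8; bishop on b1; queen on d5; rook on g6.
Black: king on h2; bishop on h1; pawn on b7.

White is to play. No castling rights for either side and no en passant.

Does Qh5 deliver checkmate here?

After Qh5: black king on h2; in check: yes, from the white queen on h5.
King squares — g1: attacked by Rg6; h1: own bishop; g2: attacked by Rg6; g3: attacked by Rg6; h3: attacked by Qh5.
Black has no legal moves → checkmate.

yes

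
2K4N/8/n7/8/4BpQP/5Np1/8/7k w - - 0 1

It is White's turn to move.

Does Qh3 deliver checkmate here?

After Qh3: black king on h1; in check: yes, from the white queen on h3.
King squares — g1: attacked by Nf3; g2: attacked by Qh3; h2: attacked by Nf3.
Black has no legal moves → checkmate.

yes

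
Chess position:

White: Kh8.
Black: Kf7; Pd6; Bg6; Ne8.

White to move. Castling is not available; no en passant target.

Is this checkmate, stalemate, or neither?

White to move; white king on h8.
In check: no.
King squares — g7: attacked by Kf7; h7: attacked by Bg6; g8: attacked by Kf7.
Legal moves for White: none.
Not in check and no legal moves → stalemate.

stalemate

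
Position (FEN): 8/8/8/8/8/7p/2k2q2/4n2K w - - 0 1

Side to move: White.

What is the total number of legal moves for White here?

0

White to move; king on h1.
In check: no.
Legal moves: none.
Count: 0.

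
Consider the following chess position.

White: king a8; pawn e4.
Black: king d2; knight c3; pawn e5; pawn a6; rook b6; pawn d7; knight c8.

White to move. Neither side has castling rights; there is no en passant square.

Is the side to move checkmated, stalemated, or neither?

stalemate

White to move; white king on a8.
In check: no.
King squares — a7: attacked by Nc8; b7: attacked by Rb6; b8: attacked by Rb6.
Legal moves for White: none.
Not in check and no legal moves → stalemate.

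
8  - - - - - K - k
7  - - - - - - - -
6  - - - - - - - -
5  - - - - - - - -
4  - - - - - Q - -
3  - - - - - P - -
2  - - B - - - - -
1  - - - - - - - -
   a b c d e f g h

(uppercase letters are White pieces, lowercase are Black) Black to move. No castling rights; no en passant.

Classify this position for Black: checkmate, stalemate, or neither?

stalemate

Black to move; black king on h8.
In check: no.
King squares — g7: attacked by Kf8; h7: attacked by Bc2; g8: attacked by Kf8.
Legal moves for Black: none.
Not in check and no legal moves → stalemate.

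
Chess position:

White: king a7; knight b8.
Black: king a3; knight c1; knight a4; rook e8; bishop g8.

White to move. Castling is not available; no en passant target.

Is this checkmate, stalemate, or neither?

neither

White to move; white king on a7.
In check: no.
Legal moves for White: Nd7, Nc6, Na6, Ka8, Kb7, Ka6.
White has 6 legal moves and is not in check → neither.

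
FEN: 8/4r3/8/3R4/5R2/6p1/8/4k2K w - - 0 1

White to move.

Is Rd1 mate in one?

After Rd1: black king on e1; in check: yes, from the white rook on d1.
Black has 2 legal replies: Ke2, Kxd1.
In check but a legal move exists → not checkmate.

no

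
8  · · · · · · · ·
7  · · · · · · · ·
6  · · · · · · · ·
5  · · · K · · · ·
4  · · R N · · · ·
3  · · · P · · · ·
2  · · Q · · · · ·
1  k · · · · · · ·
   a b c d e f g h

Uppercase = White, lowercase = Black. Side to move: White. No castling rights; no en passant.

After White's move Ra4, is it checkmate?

After Ra4: black king on a1; in check: yes, from the white rook on a4.
King squares — b1: attacked by Qc2; a2: attacked by Qc2; b2: attacked by Qc2.
Black has no legal moves → checkmate.

yes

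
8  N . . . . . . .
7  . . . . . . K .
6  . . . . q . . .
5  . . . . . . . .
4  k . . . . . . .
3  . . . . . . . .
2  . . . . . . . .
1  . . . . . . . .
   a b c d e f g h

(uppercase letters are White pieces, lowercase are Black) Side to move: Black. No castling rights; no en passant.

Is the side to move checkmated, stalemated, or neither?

Black to move; black king on a4.
In check: no.
Legal moves for Black include: Qg8+, Qe8, Qc8, Qf7+, Qe7+, Qd7+, Qh6+, Qg6+, Qf6+, Qd6, Qc6, Qb6, Qa6, Qf5, Qe5+, Qd5, Qg4+, Qe4, ... (list truncated; more exist).
Black has legal moves and is not in check → neither.

neither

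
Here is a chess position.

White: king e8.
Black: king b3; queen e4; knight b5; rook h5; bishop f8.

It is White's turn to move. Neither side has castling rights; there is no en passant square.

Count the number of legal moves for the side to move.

4

White to move; king on e8.
In check: yes, from the black queen on e4.
Legal moves: Kxf8, Kd8, Kf7, Kd7.
Count: 4.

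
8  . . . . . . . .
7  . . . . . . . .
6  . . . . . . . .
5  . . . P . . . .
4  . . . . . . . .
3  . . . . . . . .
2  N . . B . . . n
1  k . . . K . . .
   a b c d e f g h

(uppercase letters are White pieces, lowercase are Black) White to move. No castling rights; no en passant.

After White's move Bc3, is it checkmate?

no

After Bc3: black king on a1; in check: yes, from the white bishop on c3.
Black has 2 legal replies: Kxa2, Kb1.
In check but a legal move exists → not checkmate.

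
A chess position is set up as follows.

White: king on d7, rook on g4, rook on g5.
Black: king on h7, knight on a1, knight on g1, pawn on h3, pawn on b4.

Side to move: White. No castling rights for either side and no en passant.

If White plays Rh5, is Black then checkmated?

After Rh5: black king on h7; in check: yes, from the white rook on h5.
King squares — g6: attacked by Rg4; h6: attacked by Rh5; g7: attacked by Rg4; g8: attacked by Rg4; h8: attacked by Rh5.
Black has no legal moves → checkmate.

yes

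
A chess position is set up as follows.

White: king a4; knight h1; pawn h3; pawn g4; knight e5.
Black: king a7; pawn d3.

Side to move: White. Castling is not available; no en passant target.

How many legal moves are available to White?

White to move; king on a4.
In check: no.
Legal moves: Nf7, Nd7, Ng6, Nc6+, Nc4, Nf3, Nxd3, Kb5, Ka5, Kb4, Kb3, Ka3, Ng3, Nf2, g5, h4.
Count: 16.

16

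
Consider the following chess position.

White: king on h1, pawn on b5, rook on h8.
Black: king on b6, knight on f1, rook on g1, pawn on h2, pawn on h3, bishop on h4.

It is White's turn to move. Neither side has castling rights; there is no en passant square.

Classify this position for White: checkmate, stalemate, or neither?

checkmate

White to move; white king on h1.
In check: yes, from the black rook on g1.
King squares — g1: attacked by Ph2; g2: attacked by Rg1; h2: attacked by Nf1.
Legal moves for White: none.
In check with no legal moves → checkmate.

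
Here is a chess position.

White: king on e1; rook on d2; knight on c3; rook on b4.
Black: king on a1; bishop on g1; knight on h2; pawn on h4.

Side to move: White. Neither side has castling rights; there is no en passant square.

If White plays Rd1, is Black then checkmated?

yes

After Rd1: black king on a1; in check: yes, from the white rook on d1.
King squares — b1: attacked by Rd1; a2: attacked by Nc3; b2: attacked by Rb4.
Black has no legal moves → checkmate.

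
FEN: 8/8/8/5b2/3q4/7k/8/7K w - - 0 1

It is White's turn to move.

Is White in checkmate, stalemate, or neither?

stalemate

White to move; white king on h1.
In check: no.
King squares — g1: attacked by Qd4; g2: attacked by Kh3; h2: attacked by Kh3.
Legal moves for White: none.
Not in check and no legal moves → stalemate.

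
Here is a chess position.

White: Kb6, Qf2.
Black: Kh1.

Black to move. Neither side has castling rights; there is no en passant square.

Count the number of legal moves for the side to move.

Black to move; king on h1.
In check: no.
Legal moves: none.
Count: 0.

0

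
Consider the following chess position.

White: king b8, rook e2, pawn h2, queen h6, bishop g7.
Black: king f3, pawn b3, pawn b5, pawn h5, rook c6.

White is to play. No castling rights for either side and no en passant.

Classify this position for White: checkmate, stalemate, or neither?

neither

White to move; white king on b8.
In check: no.
Legal moves for White include: Ka8, Kb7, Ka7, Bh8, Bf8, Bf6, Be5, Bd4, Bc3, Bb2, Ba1, Qh8, Qh7, Qg6, Qf6+, Qe6, Qd6, Qxc6+, ... (list truncated; more exist).
White has legal moves and is not in check → neither.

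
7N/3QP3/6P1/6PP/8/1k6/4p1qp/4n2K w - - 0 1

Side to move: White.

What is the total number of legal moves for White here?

0

White to move; king on h1.
In check: yes, from the black queen on g2.
Legal moves: none.
Count: 0.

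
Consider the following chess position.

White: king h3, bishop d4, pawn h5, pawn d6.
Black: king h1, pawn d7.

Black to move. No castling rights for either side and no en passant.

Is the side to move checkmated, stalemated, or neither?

stalemate

Black to move; black king on h1.
In check: no.
King squares — g1: attacked by Bd4; g2: attacked by Kh3; h2: attacked by Kh3.
Legal moves for Black: none.
Not in check and no legal moves → stalemate.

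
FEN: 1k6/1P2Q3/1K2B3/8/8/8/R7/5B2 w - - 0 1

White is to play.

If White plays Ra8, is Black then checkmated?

After Ra8: black king on b8; in check: yes, from the white rook on a8.
King squares — a7: attacked by Kb6; b7: attacked by Kb6; c7: attacked by Kb6; a8: attacked by Pb7; c8: attacked by Be6.
Black has no legal moves → checkmate.

yes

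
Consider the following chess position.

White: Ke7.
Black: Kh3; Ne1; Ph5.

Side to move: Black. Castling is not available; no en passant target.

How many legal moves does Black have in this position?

Black to move; king on h3.
In check: no.
Legal moves: Kh4, Kg4, Kg3, Kh2, Kg2, Nf3, Nd3, Ng2, Nc2, h4.
Count: 10.

10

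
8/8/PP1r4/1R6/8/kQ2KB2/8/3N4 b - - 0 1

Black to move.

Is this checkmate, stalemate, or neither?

Black to move; black king on a3.
In check: yes, from the white queen on b3.
King squares — a2: attacked by Qb3; b2: attacked by Nd1; b3: attacked by Rb5; a4: attacked by Qb3; b4: attacked by Qb3.
Legal moves for Black: none.
In check with no legal moves → checkmate.

checkmate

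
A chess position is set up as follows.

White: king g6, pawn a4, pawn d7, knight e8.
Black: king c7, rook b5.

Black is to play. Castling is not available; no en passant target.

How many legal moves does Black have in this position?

6

Black to move; king on c7.
In check: yes, from the white knight on e8.
Legal moves: Kd8, Kb8, Kxd7, Kb7, Kc6, Kb6.
Count: 6.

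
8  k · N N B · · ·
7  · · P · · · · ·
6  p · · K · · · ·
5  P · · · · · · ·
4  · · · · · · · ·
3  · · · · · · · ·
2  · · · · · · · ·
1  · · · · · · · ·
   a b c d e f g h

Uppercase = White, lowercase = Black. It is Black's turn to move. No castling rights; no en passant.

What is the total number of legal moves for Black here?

Black to move; king on a8.
In check: no.
Legal moves: none.
Count: 0.

0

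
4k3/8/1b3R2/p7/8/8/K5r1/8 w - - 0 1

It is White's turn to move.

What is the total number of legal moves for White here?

White to move; king on a2.
In check: yes, from the black rook on g2.
Legal moves: Kb3, Ka3, Kb1, Ka1, Rf2.
Count: 5.

5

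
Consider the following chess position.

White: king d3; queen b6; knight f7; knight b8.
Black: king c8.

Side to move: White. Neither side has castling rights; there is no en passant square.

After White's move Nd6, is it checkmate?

yes

After Nd6: black king on c8; in check: yes, from the white knight on d6.
King squares — b7: attacked by Qb6; c7: attacked by Qb6; d7: attacked by Nb8; b8: attacked by Qb6; d8: attacked by Qb6.
Black has no legal moves → checkmate.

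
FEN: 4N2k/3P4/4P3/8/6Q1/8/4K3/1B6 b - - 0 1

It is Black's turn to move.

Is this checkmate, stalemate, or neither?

Black to move; black king on h8.
In check: no.
King squares — g7: attacked by Qg4; h7: attacked by Bb1; g8: attacked by Qg4.
Legal moves for Black: none.
Not in check and no legal moves → stalemate.

stalemate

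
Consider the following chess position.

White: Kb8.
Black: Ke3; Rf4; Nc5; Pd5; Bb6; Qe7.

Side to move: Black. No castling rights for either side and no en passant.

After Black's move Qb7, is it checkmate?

yes

After Qb7: white king on b8; in check: yes, from the black queen on b7.
King squares — a7: attacked by Bb6; b7: attacked by Nc5; c7: attacked by Bb6; a8: attacked by Qb7; c8: attacked by Qb7.
White has no legal moves → checkmate.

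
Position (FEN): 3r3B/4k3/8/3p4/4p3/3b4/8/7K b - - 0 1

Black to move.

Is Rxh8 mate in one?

After Rxh8: white king on h1; in check: yes, from the black rook on h8.
White has 2 legal replies: Kg2, Kg1.
In check but a legal move exists → not checkmate.

no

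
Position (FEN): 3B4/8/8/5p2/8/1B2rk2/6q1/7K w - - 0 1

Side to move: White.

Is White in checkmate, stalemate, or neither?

White to move; white king on h1.
In check: yes, from the black queen on g2.
King squares — g1: attacked by Qg2; g2: attacked by Kf3; h2: attacked by Qg2.
Legal moves for White: none.
In check with no legal moves → checkmate.

checkmate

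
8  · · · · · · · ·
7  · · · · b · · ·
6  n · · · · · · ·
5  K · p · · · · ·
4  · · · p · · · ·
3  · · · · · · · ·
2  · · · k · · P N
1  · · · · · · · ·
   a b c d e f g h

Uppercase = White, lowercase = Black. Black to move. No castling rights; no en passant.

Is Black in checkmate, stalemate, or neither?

neither

Black to move; black king on d2.
In check: no.
Legal moves for Black include: Bf8, Bd8+, Bf6, Bd6, Bg5, Bh4, Nb8, Nc7, Nb4, Ke3, Kd3, Kc3, Ke2, Kc2, Ke1, Kd1, Kc1, c4, ... (list truncated; more exist).
Black has legal moves and is not in check → neither.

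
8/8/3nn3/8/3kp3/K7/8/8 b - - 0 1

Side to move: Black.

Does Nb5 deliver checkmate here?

no

After Nb5: white king on a3; in check: yes, from the black knight on b5.
White has 5 legal replies: Kb4, Ka4, Kb3, Kb2, Ka2.
In check but a legal move exists → not checkmate.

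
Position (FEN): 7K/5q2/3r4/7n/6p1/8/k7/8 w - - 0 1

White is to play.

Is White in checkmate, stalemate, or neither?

White to move; white king on h8.
In check: no.
King squares — g7: attacked by Nh5; h7: attacked by Qf7; g8: attacked by Qf7.
Legal moves for White: none.
Not in check and no legal moves → stalemate.

stalemate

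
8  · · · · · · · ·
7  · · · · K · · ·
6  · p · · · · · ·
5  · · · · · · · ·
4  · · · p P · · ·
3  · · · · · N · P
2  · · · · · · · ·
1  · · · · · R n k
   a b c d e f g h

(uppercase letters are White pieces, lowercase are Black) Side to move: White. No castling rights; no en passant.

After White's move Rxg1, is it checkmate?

After Rxg1: black king on h1; in check: yes, from the white rook on g1.
King squares — g1: attacked by Nf3; g2: attacked by Rg1; h2: attacked by Nf3.
Black has no legal moves → checkmate.

yes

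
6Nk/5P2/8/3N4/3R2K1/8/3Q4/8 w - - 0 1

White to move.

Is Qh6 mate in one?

yes

After Qh6: black king on h8; in check: yes, from the white queen on h6.
King squares — g7: attacked by Qh6; h7: attacked by Qh6; g8: attacked by Pf7.
Black has no legal moves → checkmate.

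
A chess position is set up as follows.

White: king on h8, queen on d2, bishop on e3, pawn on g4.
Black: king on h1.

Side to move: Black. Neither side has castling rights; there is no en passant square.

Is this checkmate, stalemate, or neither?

Black to move; black king on h1.
In check: no.
King squares — g1: attacked by Be3; g2: attacked by Qd2; h2: attacked by Qd2.
Legal moves for Black: none.
Not in check and no legal moves → stalemate.

stalemate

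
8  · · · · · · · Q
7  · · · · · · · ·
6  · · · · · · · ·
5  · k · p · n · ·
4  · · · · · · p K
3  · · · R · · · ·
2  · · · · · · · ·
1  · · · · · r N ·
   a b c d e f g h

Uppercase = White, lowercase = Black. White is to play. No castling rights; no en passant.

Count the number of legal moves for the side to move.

White to move; king on h4.
In check: yes, from the black knight on f5.
Legal moves: Kh5, Kg5, Kxg4.
Count: 3.

3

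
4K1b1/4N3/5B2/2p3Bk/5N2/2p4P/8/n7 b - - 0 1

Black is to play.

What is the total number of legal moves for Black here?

Black to move; king on h5.
In check: yes, from the white knight on f4.
Legal moves: none.
Count: 0.

0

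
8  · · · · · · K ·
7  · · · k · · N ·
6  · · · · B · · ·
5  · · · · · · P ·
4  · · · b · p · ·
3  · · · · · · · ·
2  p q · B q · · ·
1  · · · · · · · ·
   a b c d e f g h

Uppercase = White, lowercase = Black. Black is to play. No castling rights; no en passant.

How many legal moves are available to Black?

Black to move; king on d7.
In check: yes, from the white bishop on e6.
Legal moves: Kd8, Ke7, Kc7, Kd6, Kc6, Qxe6+.
Count: 6.

6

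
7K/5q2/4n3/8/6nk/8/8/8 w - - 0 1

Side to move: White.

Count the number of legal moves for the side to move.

White to move; king on h8.
In check: no.
Legal moves: none.
Count: 0.

0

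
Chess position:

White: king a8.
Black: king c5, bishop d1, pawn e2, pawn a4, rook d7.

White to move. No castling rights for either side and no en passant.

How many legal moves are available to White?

1

White to move; king on a8.
In check: no.
Legal moves: Kb8.
Count: 1.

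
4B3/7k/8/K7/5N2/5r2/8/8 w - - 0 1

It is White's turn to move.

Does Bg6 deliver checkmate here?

After Bg6: black king on h7; in check: yes, from the white bishop on g6.
Black has 4 legal replies: Kh8, Kg8, Kg7, Kh6.
In check but a legal move exists → not checkmate.

no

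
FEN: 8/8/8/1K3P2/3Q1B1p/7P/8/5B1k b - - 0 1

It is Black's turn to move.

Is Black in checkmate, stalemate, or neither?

Black to move; black king on h1.
In check: no.
King squares — g1: attacked by Qd4; g2: attacked by Bf1; h2: attacked by Bf4.
Legal moves for Black: none.
Not in check and no legal moves → stalemate.

stalemate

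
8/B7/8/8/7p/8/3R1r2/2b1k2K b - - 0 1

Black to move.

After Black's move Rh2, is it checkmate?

no

After Rh2: white king on h1; in check: yes, from the black rook on h2.
White has 3 legal replies: Kxh2, Kg1, Rxh2.
In check but a legal move exists → not checkmate.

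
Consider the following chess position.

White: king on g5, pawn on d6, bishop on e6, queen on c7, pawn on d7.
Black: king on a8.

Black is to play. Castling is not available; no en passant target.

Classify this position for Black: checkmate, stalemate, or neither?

stalemate

Black to move; black king on a8.
In check: no.
King squares — a7: attacked by Qc7; b7: attacked by Qc7; b8: attacked by Qc7.
Legal moves for Black: none.
Not in check and no legal moves → stalemate.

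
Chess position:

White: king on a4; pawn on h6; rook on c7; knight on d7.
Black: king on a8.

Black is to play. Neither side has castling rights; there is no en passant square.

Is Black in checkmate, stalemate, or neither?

Black to move; black king on a8.
In check: no.
King squares — a7: attacked by Rc7; b7: attacked by Rc7; b8: attacked by Nd7.
Legal moves for Black: none.
Not in check and no legal moves → stalemate.

stalemate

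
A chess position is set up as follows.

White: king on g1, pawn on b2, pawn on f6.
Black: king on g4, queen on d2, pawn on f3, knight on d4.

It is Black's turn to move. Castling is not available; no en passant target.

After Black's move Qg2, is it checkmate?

After Qg2: white king on g1; in check: yes, from the black queen on g2.
King squares — f1: attacked by Qg2; h1: attacked by Qg2; f2: attacked by Qg2; g2: attacked by Pf3; h2: attacked by Qg2.
White has no legal moves → checkmate.

yes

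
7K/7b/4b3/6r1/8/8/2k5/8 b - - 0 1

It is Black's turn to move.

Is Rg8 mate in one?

no

After Rg8: white king on h8; in check: yes, from the black rook on g8.
White has 1 legal reply: Kxh7.
In check but a legal move exists → not checkmate.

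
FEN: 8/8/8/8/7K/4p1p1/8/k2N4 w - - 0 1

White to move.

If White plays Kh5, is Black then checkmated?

no

After Kh5: black king on a1; in check: no.
Black is not in check, so this cannot be checkmate.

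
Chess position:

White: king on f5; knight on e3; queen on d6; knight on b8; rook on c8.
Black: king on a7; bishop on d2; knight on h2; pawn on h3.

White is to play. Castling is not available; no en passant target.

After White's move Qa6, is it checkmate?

After Qa6: black king on a7; in check: yes, from the white queen on a6.
King squares — a6: attacked by Nb8; b6: attacked by Qa6; b7: attacked by Qa6; a8: attacked by Qa6; b8: attacked by Rc8.
Black has no legal moves → checkmate.

yes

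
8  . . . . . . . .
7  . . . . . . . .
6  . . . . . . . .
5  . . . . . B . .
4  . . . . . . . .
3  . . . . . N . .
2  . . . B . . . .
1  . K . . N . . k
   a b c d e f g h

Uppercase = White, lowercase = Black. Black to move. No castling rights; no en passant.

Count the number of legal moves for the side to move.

Black to move; king on h1.
In check: no.
Legal moves: none.
Count: 0.

0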